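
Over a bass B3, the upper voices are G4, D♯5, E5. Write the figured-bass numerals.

The notes B, G, D#, E stack in thirds as E–G–B–D# — an E minor-major seventh chord. The bass B is the fifth, so this is second inversion: figured 4/3.

4/3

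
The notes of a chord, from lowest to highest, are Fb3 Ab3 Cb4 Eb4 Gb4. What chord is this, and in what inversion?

The pitch classes Fb, Ab, Cb, Eb, Gb arrange in thirds as Fb–Ab–Cb–Eb–Gb: an Fb major ninth chord.
The lowest note is Fb, the root of the chord, so this is root position.

Fb major ninth, root position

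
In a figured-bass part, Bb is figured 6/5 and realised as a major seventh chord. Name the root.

The figures 6/5 mean the third of the chord is in the bass. If Bb is the third of a major seventh chord, the root is Gb (chord tones Gb–Bb–Db–F).

Gb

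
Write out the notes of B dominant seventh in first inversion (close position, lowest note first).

The chord tones are B–D#–F#–A. With the third (D#) lowest for first inversion: D#, F#, A, B.

D#, F#, A, B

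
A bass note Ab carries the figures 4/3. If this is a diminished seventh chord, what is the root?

D

The figures 4/3 mean the fifth of the chord is in the bass. If Ab is the fifth of a diminished seventh chord, the root is D (chord tones D–F–Ab–Cb).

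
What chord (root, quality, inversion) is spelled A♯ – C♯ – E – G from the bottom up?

Reducing to letter names: A#, C#, E, G. These stack in thirds as A#–C#–E–G — an A# diminished seventh chord.
A# is the root of A# diminished seventh; root in the bass means root position (figured bass 7).

A# diminished seventh, root position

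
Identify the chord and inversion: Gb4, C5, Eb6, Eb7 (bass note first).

C diminished, second inversion

The distinct note names are Gb, C, Eb. Stacked in thirds they read C–Eb–Gb, which is a diminished triad on C.
Gb is the fifth of C diminished; fifth in the bass means second inversion (figured bass 6/4).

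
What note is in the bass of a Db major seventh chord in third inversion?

C

The seventh of Db major seventh (Db–F–Ab–C) is C; that is the bass in third inversion.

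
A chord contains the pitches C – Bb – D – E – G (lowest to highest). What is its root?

C

The distinct letter names are C, Bb, D, E, G. Arranged as a stack of thirds they read C–E–G–Bb–D, so C is the root (a C dominant ninth chord).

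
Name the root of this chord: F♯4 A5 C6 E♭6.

F#

F#, A, C, Eb are the tones of an F# diminished seventh chord (F#–A–C–Eb), making F# the root.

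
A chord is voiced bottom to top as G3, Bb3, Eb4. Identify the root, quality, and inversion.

Eb major, first inversion

The distinct note names are G, Bb, Eb. Stacked in thirds they read Eb–G–Bb, which is a major triad on Eb.
G is the third of Eb major; third in the bass means first inversion (figured bass 6).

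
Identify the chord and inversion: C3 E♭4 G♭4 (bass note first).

C diminished, root position

Reducing to letter names: C, Eb, Gb. These stack in thirds as C–Eb–Gb — a C diminished triad.
C is the root of C diminished; root in the bass means root position (figured bass 5/3).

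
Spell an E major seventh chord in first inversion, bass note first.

G#, B, D#, E

The chord tones are E–G#–B–D#. With the third (G#) lowest for first inversion: G#, B, D#, E.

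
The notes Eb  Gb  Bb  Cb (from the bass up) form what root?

Cb

Reordering Eb, Gb, Bb, Cb into stacked thirds gives Cb–Eb–Gb–Bb; the bottom of that stack, Cb, is the root.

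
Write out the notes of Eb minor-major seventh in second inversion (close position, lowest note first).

Bb, D, Eb, Gb

The chord tones are Eb–Gb–Bb–D. With the fifth (Bb) lowest for second inversion: Bb, D, Eb, Gb.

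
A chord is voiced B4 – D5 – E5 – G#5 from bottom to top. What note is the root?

B, D, E, G# are the tones of an E dominant seventh chord (E–G#–B–D), making E the root.

E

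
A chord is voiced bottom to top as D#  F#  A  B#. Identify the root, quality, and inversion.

The distinct note names are D#, F#, A, B#. Stacked in thirds they read B#–D#–F#–A, which is a diminished seventh chord on B#.
With the third (D#) in the bass, the chord is in first inversion (figured bass 6/5).

B# diminished seventh, first inversion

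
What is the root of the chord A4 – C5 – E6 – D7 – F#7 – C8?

D

Reordering A, C, E, D, F# into stacked thirds gives D–F#–A–C–E; the bottom of that stack, D, is the root.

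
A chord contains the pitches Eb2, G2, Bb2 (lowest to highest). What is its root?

Eb

Reordering Eb, G, Bb into stacked thirds gives Eb–G–Bb; the bottom of that stack, Eb, is the root.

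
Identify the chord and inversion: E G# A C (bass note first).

A minor-major seventh, second inversion

Reducing to letter names: E, G#, A, C. These stack in thirds as A–C–E–G# — an A minor-major seventh chord.
The lowest note is E, the fifth of the chord, so this is second inversion (figured bass 4/3).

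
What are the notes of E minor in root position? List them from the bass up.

E, G, B

E minor is E–G–B. Root position puts the root (E) in the bass, with the remaining tones above: E, G, B.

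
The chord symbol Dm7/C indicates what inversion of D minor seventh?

Dm7/C means D minor seventh with C in the bass. C is the seventh of D minor seventh (D–F–A–C), so this is third inversion.

third inversion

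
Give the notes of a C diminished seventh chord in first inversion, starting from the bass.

C diminished seventh is C–Eb–Gb–Bbb. First inversion puts the third (Eb) in the bass, with the remaining tones above: Eb, Gb, Bbb, C.

Eb, Gb, Bbb, C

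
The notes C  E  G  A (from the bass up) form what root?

A

Reordering C, E, G, A into stacked thirds gives A–C–E–G; the bottom of that stack, A, is the root.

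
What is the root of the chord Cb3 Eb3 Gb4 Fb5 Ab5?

Fb

Reordering Cb, Eb, Gb, Fb, Ab into stacked thirds gives Fb–Ab–Cb–Eb–Gb; the bottom of that stack, Fb, is the root.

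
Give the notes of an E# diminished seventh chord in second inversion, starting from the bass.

E# diminished seventh is E#–G#–B–D. Second inversion puts the fifth (B) in the bass, with the remaining tones above: B, D, E#, G#.

B, D, E#, G#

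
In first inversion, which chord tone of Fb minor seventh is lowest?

Abb

Fb minor seventh is Fb–Abb–Cb–Ebb. First inversion places the third in the bass: Abb.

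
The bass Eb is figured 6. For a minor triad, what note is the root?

The figures 6 mean the third of the chord is in the bass. If Eb is the third of a minor triad, the root is C (chord tones C–Eb–G).

C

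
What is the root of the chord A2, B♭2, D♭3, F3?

Reordering A, Bb, Db, F into stacked thirds gives Bb–Db–F–A; the bottom of that stack, Bb, is the root.

Bb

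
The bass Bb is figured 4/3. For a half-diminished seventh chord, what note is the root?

The figures 4/3 mean the fifth of the chord is in the bass. If Bb is the fifth of a half-diminished seventh chord, the root is E (chord tones E–G–Bb–D).

E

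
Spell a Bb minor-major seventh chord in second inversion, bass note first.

F, A, Bb, Db

Bb minor-major seventh is Bb–Db–F–A. Second inversion puts the fifth (F) in the bass, with the remaining tones above: F, A, Bb, Db.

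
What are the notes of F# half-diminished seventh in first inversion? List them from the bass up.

Spelling F# half-diminished seventh: F#–A–C–E. In first inversion the third is bass, giving A, C, E, F# from the bottom.

A, C, E, F#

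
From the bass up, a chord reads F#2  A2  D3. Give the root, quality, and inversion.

The distinct note names are F#, A, D. Stacked in thirds they read D–F#–A, which is a major triad on D.
The lowest note is F#, the third of the chord, so this is first inversion (figured bass 6).

D major, first inversion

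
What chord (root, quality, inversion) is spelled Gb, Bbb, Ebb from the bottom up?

Ebb major, first inversion

Reducing to letter names: Gb, Bbb, Ebb. These stack in thirds as Ebb–Gb–Bbb — an Ebb major triad.
The lowest note is Gb, the third of the chord, so this is first inversion (figured bass 6).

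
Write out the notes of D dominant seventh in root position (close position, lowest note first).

D, F#, A, C

The chord tones are D–F#–A–C. With the root (D) lowest for root position: D, F#, A, C.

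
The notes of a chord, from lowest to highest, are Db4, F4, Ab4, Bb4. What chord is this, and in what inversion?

Bb minor seventh, first inversion

The distinct note names are Db, F, Ab, Bb. Stacked in thirds they read Bb–Db–F–Ab, which is a minor seventh chord on Bb.
Db is the third of Bb minor seventh; third in the bass means first inversion (figured bass 6/5).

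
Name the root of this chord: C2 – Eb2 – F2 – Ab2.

F

C, Eb, F, Ab are the tones of an F minor seventh chord (F–Ab–C–Eb), making F the root.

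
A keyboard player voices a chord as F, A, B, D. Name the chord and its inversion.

The pitch classes F, A, B, D arrange in thirds as B–D–F–A: a B half-diminished seventh chord.
With the fifth (F) in the bass, the chord is in second inversion (figured bass 4/3).

B half-diminished seventh, second inversion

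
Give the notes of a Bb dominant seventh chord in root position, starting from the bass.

The chord tones are Bb–D–F–Ab. With the root (Bb) lowest for root position: Bb, D, F, Ab.

Bb, D, F, Ab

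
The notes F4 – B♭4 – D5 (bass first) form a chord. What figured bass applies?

6/4

The notes F, Bb, D stack in thirds as Bb–D–F — a Bb major triad. The bass F is the fifth, so this is second inversion: figured 6/4.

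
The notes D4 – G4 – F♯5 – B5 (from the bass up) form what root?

The distinct letter names are D, G, F#, B. Arranged as a stack of thirds they read G–B–D–F#, so G is the root (a G major seventh chord).

G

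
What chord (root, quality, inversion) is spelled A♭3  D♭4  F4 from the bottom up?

Reducing to letter names: Ab, Db, F. These stack in thirds as Db–F–Ab — a Db major triad.
The lowest note is Ab, the fifth of the chord, so this is second inversion (figured bass 6/4).

Db major, second inversion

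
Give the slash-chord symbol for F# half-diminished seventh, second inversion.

Second inversion of F# half-diminished seventh has the fifth (C) in the bass. As a slash chord: F#ø7/C.

F#ø7/C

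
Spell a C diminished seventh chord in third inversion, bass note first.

Bbb, C, Eb, Gb

Spelling C diminished seventh: C–Eb–Gb–Bbb. In third inversion the seventh is bass, giving Bbb, C, Eb, Gb from the bottom.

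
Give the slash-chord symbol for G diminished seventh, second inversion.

Second inversion of G diminished seventh has the fifth (Db) in the bass. As a slash chord: Gdim7/Db.

Gdim7/Db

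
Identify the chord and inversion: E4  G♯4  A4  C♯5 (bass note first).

The pitch classes E, G#, A, C# arrange in thirds as A–C#–E–G#: an A major seventh chord.
The lowest note is E, the fifth of the chord, so this is second inversion (figured bass 4/3).

A major seventh, second inversion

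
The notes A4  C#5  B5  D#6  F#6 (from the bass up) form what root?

The distinct letter names are A, C#, B, D#, F#. Arranged as a stack of thirds they read B–D#–F#–A–C#, so B is the root (a B dominant ninth chord).

B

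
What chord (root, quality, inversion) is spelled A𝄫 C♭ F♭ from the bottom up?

The distinct note names are Abb, Cb, Fb. Stacked in thirds they read Fb–Abb–Cb, which is a minor triad on Fb.
The lowest note is Abb, the third of the chord, so this is first inversion (figured bass 6).

Fb minor, first inversion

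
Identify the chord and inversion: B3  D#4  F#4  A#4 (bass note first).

B major seventh, root position

The distinct note names are B, D#, F#, A#. Stacked in thirds they read B–D#–F#–A#, which is a major seventh chord on B.
The lowest note is B, the root of the chord, so this is root position (figured bass 7).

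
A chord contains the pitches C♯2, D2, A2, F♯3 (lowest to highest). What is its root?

The distinct letter names are C#, D, A, F#. Arranged as a stack of thirds they read D–F#–A–C#, so D is the root (a D major seventh chord).

D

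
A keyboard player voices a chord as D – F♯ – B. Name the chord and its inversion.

B minor, first inversion

The pitch classes D, F#, B arrange in thirds as B–D–F#: a B minor triad.
The lowest note is D, the third of the chord, so this is first inversion (figured bass 6).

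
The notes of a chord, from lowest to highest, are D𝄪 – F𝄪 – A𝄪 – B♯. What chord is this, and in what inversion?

The pitch classes D##, F##, A##, B# arrange in thirds as B#–D##–F##–A##: a B# major seventh chord.
The lowest note is D##, the third of the chord, so this is first inversion (figured bass 6/5).

B# major seventh, first inversion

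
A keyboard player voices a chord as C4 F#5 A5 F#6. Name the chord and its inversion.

The pitch classes C, F#, A arrange in thirds as F#–A–C: an F# diminished triad.
With the fifth (C) in the bass, the chord is in second inversion (figured bass 6/4).

F# diminished, second inversion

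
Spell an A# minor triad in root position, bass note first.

A#, C#, E#

A# minor is A#–C#–E#. Root position puts the root (A#) in the bass, with the remaining tones above: A#, C#, E#.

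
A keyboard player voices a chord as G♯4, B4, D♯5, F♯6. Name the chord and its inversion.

G# minor seventh, root position

The distinct note names are G#, B, D#, F#. Stacked in thirds they read G#–B–D#–F#, which is a minor seventh chord on G#.
G# is the root of G# minor seventh; root in the bass means root position (figured bass 7).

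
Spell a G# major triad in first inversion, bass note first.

B#, D#, G#

Spelling G# major: G#–B#–D#. In first inversion the third is bass, giving B#, D#, G# from the bottom.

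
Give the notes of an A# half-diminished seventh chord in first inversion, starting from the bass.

The chord tones are A#–C#–E–G#. With the third (C#) lowest for first inversion: C#, E, G#, A#.

C#, E, G#, A#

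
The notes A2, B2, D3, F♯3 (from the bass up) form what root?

The distinct letter names are A, B, D, F#. Arranged as a stack of thirds they read B–D–F#–A, so B is the root (a B minor seventh chord).

B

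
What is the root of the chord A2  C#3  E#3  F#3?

The distinct letter names are A, C#, E#, F#. Arranged as a stack of thirds they read F#–A–C#–E#, so F# is the root (an F# minor-major seventh chord).

F#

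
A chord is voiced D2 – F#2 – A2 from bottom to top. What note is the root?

D

D, F#, A are the tones of a D major triad (D–F#–A), making D the root.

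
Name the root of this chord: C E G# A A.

A

Reordering C, E, G#, A into stacked thirds gives A–C–E–G#; the bottom of that stack, A, is the root.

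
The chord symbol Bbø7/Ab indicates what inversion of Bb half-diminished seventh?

third inversion

Bbø7/Ab means Bb half-diminished seventh with Ab in the bass. Ab is the seventh of Bb half-diminished seventh (Bb–Db–Fb–Ab), so this is third inversion.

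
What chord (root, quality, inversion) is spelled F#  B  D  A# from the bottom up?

The distinct note names are F#, B, D, A#. Stacked in thirds they read B–D–F#–A#, which is a minor-major seventh chord on B.
The lowest note is F#, the fifth of the chord, so this is second inversion (figured bass 4/3).

B minor-major seventh, second inversion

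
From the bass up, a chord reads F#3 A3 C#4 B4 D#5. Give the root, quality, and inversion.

B dominant ninth, second inversion

The pitch classes F#, A, C#, B, D# arrange in thirds as B–D#–F#–A–C#: a B dominant ninth chord.
With the fifth (F#) in the bass, the chord is in second inversion.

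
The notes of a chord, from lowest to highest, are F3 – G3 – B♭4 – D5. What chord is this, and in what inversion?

G minor seventh, third inversion

The pitch classes F, G, Bb, D arrange in thirds as G–Bb–D–F: a G minor seventh chord.
The lowest note is F, the seventh of the chord, so this is third inversion (figured bass 4/2).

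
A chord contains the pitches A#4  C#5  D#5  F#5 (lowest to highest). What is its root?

D#

A#, C#, D#, F# are the tones of a D# minor seventh chord (D#–F#–A#–C#), making D# the root.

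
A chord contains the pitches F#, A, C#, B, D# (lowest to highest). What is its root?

B

F#, A, C#, B, D# are the tones of a B dominant ninth chord (B–D#–F#–A–C#), making B the root.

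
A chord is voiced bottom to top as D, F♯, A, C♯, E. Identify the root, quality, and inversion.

D major ninth, root position

The distinct note names are D, F#, A, C#, E. Stacked in thirds they read D–F#–A–C#–E, which is a major ninth chord on D.
D is the root of D major ninth; root in the bass means root position.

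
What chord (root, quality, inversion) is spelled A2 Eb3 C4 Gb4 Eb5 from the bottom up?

The distinct note names are A, Eb, C, Gb. Stacked in thirds they read A–C–Eb–Gb, which is a diminished seventh chord on A.
A is the root of A diminished seventh; root in the bass means root position (figured bass 7).

A diminished seventh, root position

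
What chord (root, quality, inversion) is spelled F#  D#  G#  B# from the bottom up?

The distinct note names are F#, D#, G#, B#. Stacked in thirds they read G#–B#–D#–F#, which is a dominant seventh chord on G#.
The lowest note is F#, the seventh of the chord, so this is third inversion (figured bass 4/2).

G# dominant seventh, third inversion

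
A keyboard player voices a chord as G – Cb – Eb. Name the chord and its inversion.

The pitch classes G, Cb, Eb arrange in thirds as Cb–Eb–G: a Cb augmented triad.
With the fifth (G) in the bass, the chord is in second inversion (figured bass 6/4).

Cb augmented, second inversion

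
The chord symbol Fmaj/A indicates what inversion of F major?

Fmaj/A means F major with A in the bass. A is the third of F major (F–A–C), so this is first inversion.

first inversion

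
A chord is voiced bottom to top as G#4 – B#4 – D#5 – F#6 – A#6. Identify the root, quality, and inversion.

G# dominant ninth, root position

Reducing to letter names: G#, B#, D#, F#, A#. These stack in thirds as G#–B#–D#–F#–A# — a G# dominant ninth chord.
G# is the root of G# dominant ninth; root in the bass means root position.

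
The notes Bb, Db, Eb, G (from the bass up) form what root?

The distinct letter names are Bb, Db, Eb, G. Arranged as a stack of thirds they read Eb–G–Bb–Db, so Eb is the root (an Eb dominant seventh chord).

Eb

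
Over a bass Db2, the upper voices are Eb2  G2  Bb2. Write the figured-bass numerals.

The notes Db, Eb, G, Bb stack in thirds as Eb–G–Bb–Db — an Eb dominant seventh chord. The bass Db is the seventh, so this is third inversion: figured 4/2.

4/2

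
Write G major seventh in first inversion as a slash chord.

Gmaj7/B

First inversion of G major seventh has the third (B) in the bass. As a slash chord: Gmaj7/B.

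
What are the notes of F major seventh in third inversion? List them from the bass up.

The chord tones are F–A–C–E. With the seventh (E) lowest for third inversion: E, F, A, C.

E, F, A, C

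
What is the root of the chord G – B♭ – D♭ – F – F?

G

The distinct letter names are G, Bb, Db, F. Arranged as a stack of thirds they read G–Bb–Db–F, so G is the root (a G half-diminished seventh chord).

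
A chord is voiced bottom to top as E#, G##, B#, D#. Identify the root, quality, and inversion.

The pitch classes E#, G##, B#, D# arrange in thirds as E#–G##–B#–D#: an E# dominant seventh chord.
E# is the root of E# dominant seventh; root in the bass means root position (figured bass 7).

E# dominant seventh, root position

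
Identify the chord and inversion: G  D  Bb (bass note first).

The pitch classes G, D, Bb arrange in thirds as G–Bb–D: a G minor triad.
G is the root of G minor; root in the bass means root position (figured bass 5/3).

G minor, root position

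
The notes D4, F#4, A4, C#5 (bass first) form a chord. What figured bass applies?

The notes D, F#, A, C# stack in thirds as D–F#–A–C# — a D major seventh chord. The bass D is the root, so this is root position: figured 7.

7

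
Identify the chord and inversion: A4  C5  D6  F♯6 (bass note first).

Reducing to letter names: A, C, D, F#. These stack in thirds as D–F#–A–C — a D dominant seventh chord.
A is the fifth of D dominant seventh; fifth in the bass means second inversion (figured bass 4/3).

D dominant seventh, second inversion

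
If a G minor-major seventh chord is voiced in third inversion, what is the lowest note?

G minor-major seventh is G–Bb–D–F#. Third inversion places the seventh in the bass: F#.

F#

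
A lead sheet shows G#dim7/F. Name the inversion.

third inversion

G#dim7/F means G# diminished seventh with F in the bass. F is the seventh of G# diminished seventh (G#–B–D–F), so this is third inversion.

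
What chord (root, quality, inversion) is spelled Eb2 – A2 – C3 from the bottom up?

A diminished, second inversion

The distinct note names are Eb, A, C. Stacked in thirds they read A–C–Eb, which is a diminished triad on A.
With the fifth (Eb) in the bass, the chord is in second inversion (figured bass 6/4).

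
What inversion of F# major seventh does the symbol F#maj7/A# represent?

first inversion

F#maj7/A# means F# major seventh with A# in the bass. A# is the third of F# major seventh (F#–A#–C#–E#), so this is first inversion.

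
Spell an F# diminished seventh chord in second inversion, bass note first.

Spelling F# diminished seventh: F#–A–C–Eb. In second inversion the fifth is bass, giving C, Eb, F#, A from the bottom.

C, Eb, F#, A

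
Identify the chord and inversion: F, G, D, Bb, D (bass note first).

G minor seventh, third inversion

The distinct note names are F, G, D, Bb. Stacked in thirds they read G–Bb–D–F, which is a minor seventh chord on G.
The lowest note is F, the seventh of the chord, so this is third inversion (figured bass 4/2).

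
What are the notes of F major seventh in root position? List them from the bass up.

Spelling F major seventh: F–A–C–E. In root position the root is bass, giving F, A, C, E from the bottom.

F, A, C, E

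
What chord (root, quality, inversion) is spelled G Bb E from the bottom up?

Reducing to letter names: G, Bb, E. These stack in thirds as E–G–Bb — an E diminished triad.
The lowest note is G, the third of the chord, so this is first inversion (figured bass 6).

E diminished, first inversion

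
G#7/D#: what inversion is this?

second inversion

G#7/D# means G# dominant seventh with D# in the bass. D# is the fifth of G# dominant seventh (G#–B#–D#–F#), so this is second inversion.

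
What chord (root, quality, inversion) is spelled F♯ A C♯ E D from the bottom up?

Reducing to letter names: F#, A, C#, E, D. These stack in thirds as D–F#–A–C#–E — a D major ninth chord.
The lowest note is F#, the third of the chord, so this is first inversion.

D major ninth, first inversion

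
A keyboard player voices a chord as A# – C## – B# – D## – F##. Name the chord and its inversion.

Reducing to letter names: A#, C##, B#, D##, F##. These stack in thirds as B#–D##–F##–A#–C## — a B# dominant ninth chord.
A# is the seventh of B# dominant ninth; seventh in the bass means third inversion.

B# dominant ninth, third inversion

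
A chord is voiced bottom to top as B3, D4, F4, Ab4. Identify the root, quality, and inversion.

The distinct note names are B, D, F, Ab. Stacked in thirds they read B–D–F–Ab, which is a diminished seventh chord on B.
B is the root of B diminished seventh; root in the bass means root position (figured bass 7).

B diminished seventh, root position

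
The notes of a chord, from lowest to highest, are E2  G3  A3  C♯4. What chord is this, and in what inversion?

The pitch classes E, G, A, C# arrange in thirds as A–C#–E–G: an A dominant seventh chord.
With the fifth (E) in the bass, the chord is in second inversion (figured bass 4/3).

A dominant seventh, second inversion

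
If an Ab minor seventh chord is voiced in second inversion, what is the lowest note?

In second inversion the fifth is lowest. For Ab minor seventh (Ab–Cb–Eb–Gb) that is Eb.

Eb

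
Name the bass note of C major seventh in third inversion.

C major seventh is C–E–G–B. Third inversion places the seventh in the bass: B.

B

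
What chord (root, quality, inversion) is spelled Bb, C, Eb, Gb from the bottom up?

C half-diminished seventh, third inversion

The pitch classes Bb, C, Eb, Gb arrange in thirds as C–Eb–Gb–Bb: a C half-diminished seventh chord.
Bb is the seventh of C half-diminished seventh; seventh in the bass means third inversion (figured bass 4/2).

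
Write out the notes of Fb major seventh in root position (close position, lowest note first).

Fb, Ab, Cb, Eb

Fb major seventh is Fb–Ab–Cb–Eb. Root position puts the root (Fb) in the bass, with the remaining tones above: Fb, Ab, Cb, Eb.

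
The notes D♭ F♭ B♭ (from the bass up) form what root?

The distinct letter names are Db, Fb, Bb. Arranged as a stack of thirds they read Bb–Db–Fb, so Bb is the root (a Bb diminished triad).

Bb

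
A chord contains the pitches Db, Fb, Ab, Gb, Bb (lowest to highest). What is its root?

Gb

The distinct letter names are Db, Fb, Ab, Gb, Bb. Arranged as a stack of thirds they read Gb–Bb–Db–Fb–Ab, so Gb is the root (a Gb dominant ninth chord).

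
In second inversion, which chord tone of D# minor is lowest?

A#

In second inversion the fifth is lowest. For D# minor (D#–F#–A#) that is A#.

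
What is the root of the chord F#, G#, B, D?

F#, G#, B, D are the tones of a G# half-diminished seventh chord (G#–B–D–F#), making G# the root.

G#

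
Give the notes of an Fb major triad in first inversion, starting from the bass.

The chord tones are Fb–Ab–Cb. With the third (Ab) lowest for first inversion: Ab, Cb, Fb.

Ab, Cb, Fb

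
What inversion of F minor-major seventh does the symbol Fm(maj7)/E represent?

third inversion

Fm(maj7)/E means F minor-major seventh with E in the bass. E is the seventh of F minor-major seventh (F–Ab–C–E), so this is third inversion.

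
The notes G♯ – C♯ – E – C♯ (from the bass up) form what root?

C#

Reordering G#, C#, E into stacked thirds gives C#–E–G#; the bottom of that stack, C#, is the root.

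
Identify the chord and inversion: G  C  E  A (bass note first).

The pitch classes G, C, E, A arrange in thirds as A–C–E–G: an A minor seventh chord.
G is the seventh of A minor seventh; seventh in the bass means third inversion (figured bass 4/2).

A minor seventh, third inversion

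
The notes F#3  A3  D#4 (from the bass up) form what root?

D#

Reordering F#, A, D# into stacked thirds gives D#–F#–A; the bottom of that stack, D#, is the root.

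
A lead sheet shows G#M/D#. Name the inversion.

second inversion

G#M/D# means G# major with D# in the bass. D# is the fifth of G# major (G#–B#–D#), so this is second inversion.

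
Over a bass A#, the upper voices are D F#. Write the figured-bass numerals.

The notes A#, D, F# stack in thirds as D–F#–A# — a D augmented triad. The bass A# is the fifth, so this is second inversion: figured 6/4.

6/4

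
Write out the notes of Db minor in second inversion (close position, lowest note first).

Ab, Db, Fb

Spelling Db minor: Db–Fb–Ab. In second inversion the fifth is bass, giving Ab, Db, Fb from the bottom.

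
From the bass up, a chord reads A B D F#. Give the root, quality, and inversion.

B minor seventh, third inversion

The pitch classes A, B, D, F# arrange in thirds as B–D–F#–A: a B minor seventh chord.
With the seventh (A) in the bass, the chord is in third inversion (figured bass 4/2).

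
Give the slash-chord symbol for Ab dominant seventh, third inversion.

Third inversion of Ab dominant seventh has the seventh (Gb) in the bass. As a slash chord: Ab7/Gb.

Ab7/Gb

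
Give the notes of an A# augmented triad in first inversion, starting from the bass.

C##, E##, A#

Spelling A# augmented: A#–C##–E##. In first inversion the third is bass, giving C##, E##, A# from the bottom.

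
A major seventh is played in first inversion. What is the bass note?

C#

In first inversion the third is lowest. For A major seventh (A–C#–E–G#) that is C#.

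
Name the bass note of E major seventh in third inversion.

D#

The seventh of E major seventh (E–G#–B–D#) is D#; that is the bass in third inversion.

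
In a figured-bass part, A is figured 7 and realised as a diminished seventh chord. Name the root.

A

The figures 7 mean the root of the chord is in the bass. If A is the root of a diminished seventh chord, the root is A (chord tones A–C–Eb–Gb).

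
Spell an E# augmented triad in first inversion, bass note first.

The chord tones are E#–G##–B##. With the third (G##) lowest for first inversion: G##, B##, E#.

G##, B##, E#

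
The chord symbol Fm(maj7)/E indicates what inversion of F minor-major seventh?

Fm(maj7)/E means F minor-major seventh with E in the bass. E is the seventh of F minor-major seventh (F–Ab–C–E), so this is third inversion.

third inversion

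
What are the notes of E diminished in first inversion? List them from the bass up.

E diminished is E–G–Bb. First inversion puts the third (G) in the bass, with the remaining tones above: G, Bb, E.

G, Bb, E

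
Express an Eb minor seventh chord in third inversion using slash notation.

Third inversion of Eb minor seventh has the seventh (Db) in the bass. As a slash chord: Ebm7/Db.

Ebm7/Db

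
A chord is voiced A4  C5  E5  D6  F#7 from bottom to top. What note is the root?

D

Reordering A, C, E, D, F# into stacked thirds gives D–F#–A–C–E; the bottom of that stack, D, is the root.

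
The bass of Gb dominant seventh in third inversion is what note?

Fb

Gb dominant seventh is Gb–Bb–Db–Fb. Third inversion places the seventh in the bass: Fb.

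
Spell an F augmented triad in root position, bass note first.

F, A, C#

The chord tones are F–A–C#. With the root (F) lowest for root position: F, A, C#.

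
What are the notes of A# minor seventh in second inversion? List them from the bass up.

A# minor seventh is A#–C#–E#–G#. Second inversion puts the fifth (E#) in the bass, with the remaining tones above: E#, G#, A#, C#.

E#, G#, A#, C#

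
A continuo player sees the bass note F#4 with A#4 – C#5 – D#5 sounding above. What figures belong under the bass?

The notes F#, A#, C#, D# stack in thirds as D#–F#–A#–C# — a D# minor seventh chord. The bass F# is the third, so this is first inversion: figured 6/5.

6/5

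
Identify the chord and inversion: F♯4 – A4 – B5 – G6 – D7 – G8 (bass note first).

Reducing to letter names: F#, A, B, G, D. These stack in thirds as G–B–D–F#–A — a G major ninth chord.
F# is the seventh of G major ninth; seventh in the bass means third inversion.

G major ninth, third inversion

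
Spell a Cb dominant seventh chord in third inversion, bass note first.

Bbb, Cb, Eb, Gb

The chord tones are Cb–Eb–Gb–Bbb. With the seventh (Bbb) lowest for third inversion: Bbb, Cb, Eb, Gb.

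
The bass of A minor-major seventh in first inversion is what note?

C

In first inversion the third is lowest. For A minor-major seventh (A–C–E–G#) that is C.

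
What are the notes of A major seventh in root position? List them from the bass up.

Spelling A major seventh: A–C#–E–G#. In root position the root is bass, giving A, C#, E, G# from the bottom.

A, C#, E, G#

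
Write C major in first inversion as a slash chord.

CM/E

First inversion of C major has the third (E) in the bass. As a slash chord: CM/E.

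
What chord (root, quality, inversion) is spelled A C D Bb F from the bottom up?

Bb major ninth, third inversion

The distinct note names are A, C, D, Bb, F. Stacked in thirds they read Bb–D–F–A–C, which is a major ninth chord on Bb.
A is the seventh of Bb major ninth; seventh in the bass means third inversion.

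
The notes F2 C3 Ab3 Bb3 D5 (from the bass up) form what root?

The distinct letter names are F, C, Ab, Bb, D. Arranged as a stack of thirds they read Bb–D–F–Ab–C, so Bb is the root (a Bb dominant ninth chord).

Bb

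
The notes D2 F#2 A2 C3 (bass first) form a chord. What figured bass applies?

7

The notes D, F#, A, C stack in thirds as D–F#–A–C — a D dominant seventh chord. The bass D is the root, so this is root position: figured 7.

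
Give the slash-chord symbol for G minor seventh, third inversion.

Gm7/F

Third inversion of G minor seventh has the seventh (F) in the bass. As a slash chord: Gm7/F.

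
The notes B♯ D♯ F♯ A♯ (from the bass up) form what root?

B#

The distinct letter names are B#, D#, F#, A#. Arranged as a stack of thirds they read B#–D#–F#–A#, so B# is the root (a B# half-diminished seventh chord).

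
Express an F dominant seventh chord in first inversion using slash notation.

First inversion of F dominant seventh has the third (A) in the bass. As a slash chord: F7/A.

F7/A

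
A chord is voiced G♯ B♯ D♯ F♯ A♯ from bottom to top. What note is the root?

G#

The distinct letter names are G#, B#, D#, F#, A#. Arranged as a stack of thirds they read G#–B#–D#–F#–A#, so G# is the root (a G# dominant ninth chord).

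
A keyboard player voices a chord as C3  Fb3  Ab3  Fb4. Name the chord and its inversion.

The distinct note names are C, Fb, Ab. Stacked in thirds they read Fb–Ab–C, which is an augmented triad on Fb.
C is the fifth of Fb augmented; fifth in the bass means second inversion (figured bass 6/4).

Fb augmented, second inversion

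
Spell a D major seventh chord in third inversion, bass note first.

C#, D, F#, A

D major seventh is D–F#–A–C#. Third inversion puts the seventh (C#) in the bass, with the remaining tones above: C#, D, F#, A.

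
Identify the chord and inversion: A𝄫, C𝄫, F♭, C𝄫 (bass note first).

Reducing to letter names: Abb, Cbb, Fb. These stack in thirds as Fb–Abb–Cbb — an Fb diminished triad.
The lowest note is Abb, the third of the chord, so this is first inversion (figured bass 6).

Fb diminished, first inversion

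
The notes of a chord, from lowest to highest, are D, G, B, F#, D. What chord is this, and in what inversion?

The pitch classes D, G, B, F# arrange in thirds as G–B–D–F#: a G major seventh chord.
D is the fifth of G major seventh; fifth in the bass means second inversion (figured bass 4/3).

G major seventh, second inversion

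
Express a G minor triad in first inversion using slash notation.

First inversion of G minor has the third (Bb) in the bass. As a slash chord: Gm/Bb.

Gm/Bb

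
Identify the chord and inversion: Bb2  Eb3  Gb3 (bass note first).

Reducing to letter names: Bb, Eb, Gb. These stack in thirds as Eb–Gb–Bb — an Eb minor triad.
The lowest note is Bb, the fifth of the chord, so this is second inversion (figured bass 6/4).

Eb minor, second inversion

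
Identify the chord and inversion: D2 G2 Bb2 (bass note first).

G minor, second inversion

The distinct note names are D, G, Bb. Stacked in thirds they read G–Bb–D, which is a minor triad on G.
The lowest note is D, the fifth of the chord, so this is second inversion (figured bass 6/4).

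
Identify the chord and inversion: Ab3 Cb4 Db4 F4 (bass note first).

Db dominant seventh, second inversion

Reducing to letter names: Ab, Cb, Db, F. These stack in thirds as Db–F–Ab–Cb — a Db dominant seventh chord.
With the fifth (Ab) in the bass, the chord is in second inversion (figured bass 4/3).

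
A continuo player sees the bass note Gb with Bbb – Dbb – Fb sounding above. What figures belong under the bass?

The notes Gb, Bbb, Dbb, Fb stack in thirds as Gb–Bbb–Dbb–Fb — a Gb half-diminished seventh chord. The bass Gb is the root, so this is root position: figured 7.

7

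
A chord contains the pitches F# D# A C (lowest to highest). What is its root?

D#

The distinct letter names are F#, D#, A, C. Arranged as a stack of thirds they read D#–F#–A–C, so D# is the root (a D# diminished seventh chord).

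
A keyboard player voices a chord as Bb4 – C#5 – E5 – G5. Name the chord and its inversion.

Reducing to letter names: Bb, C#, E, G. These stack in thirds as C#–E–G–Bb — a C# diminished seventh chord.
The lowest note is Bb, the seventh of the chord, so this is third inversion (figured bass 4/2).

C# diminished seventh, third inversion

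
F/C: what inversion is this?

F/C means F major with C in the bass. C is the fifth of F major (F–A–C), so this is second inversion.

second inversion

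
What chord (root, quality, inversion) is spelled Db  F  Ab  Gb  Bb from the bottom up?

The pitch classes Db, F, Ab, Gb, Bb arrange in thirds as Gb–Bb–Db–F–Ab: a Gb major ninth chord.
The lowest note is Db, the fifth of the chord, so this is second inversion.

Gb major ninth, second inversion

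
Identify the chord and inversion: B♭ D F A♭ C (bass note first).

Bb dominant ninth, root position

The distinct note names are Bb, D, F, Ab, C. Stacked in thirds they read Bb–D–F–Ab–C, which is a dominant ninth chord on Bb.
Bb is the root of Bb dominant ninth; root in the bass means root position.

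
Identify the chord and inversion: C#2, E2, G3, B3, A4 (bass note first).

The distinct note names are C#, E, G, B, A. Stacked in thirds they read A–C#–E–G–B, which is a dominant ninth chord on A.
With the third (C#) in the bass, the chord is in first inversion.

A dominant ninth, first inversion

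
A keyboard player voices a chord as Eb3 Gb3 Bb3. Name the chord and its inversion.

Eb minor, root position

Reducing to letter names: Eb, Gb, Bb. These stack in thirds as Eb–Gb–Bb — an Eb minor triad.
Eb is the root of Eb minor; root in the bass means root position (figured bass 5/3).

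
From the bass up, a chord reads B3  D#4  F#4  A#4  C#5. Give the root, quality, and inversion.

B major ninth, root position

The distinct note names are B, D#, F#, A#, C#. Stacked in thirds they read B–D#–F#–A#–C#, which is a major ninth chord on B.
B is the root of B major ninth; root in the bass means root position.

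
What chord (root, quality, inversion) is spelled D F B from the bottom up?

B diminished, first inversion

The distinct note names are D, F, B. Stacked in thirds they read B–D–F, which is a diminished triad on B.
D is the third of B diminished; third in the bass means first inversion (figured bass 6).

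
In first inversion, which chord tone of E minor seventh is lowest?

G

In first inversion the third is lowest. For E minor seventh (E–G–B–D) that is G.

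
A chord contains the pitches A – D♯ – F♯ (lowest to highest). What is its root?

D#

A, D#, F# are the tones of a D# diminished triad (D#–F#–A), making D# the root.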